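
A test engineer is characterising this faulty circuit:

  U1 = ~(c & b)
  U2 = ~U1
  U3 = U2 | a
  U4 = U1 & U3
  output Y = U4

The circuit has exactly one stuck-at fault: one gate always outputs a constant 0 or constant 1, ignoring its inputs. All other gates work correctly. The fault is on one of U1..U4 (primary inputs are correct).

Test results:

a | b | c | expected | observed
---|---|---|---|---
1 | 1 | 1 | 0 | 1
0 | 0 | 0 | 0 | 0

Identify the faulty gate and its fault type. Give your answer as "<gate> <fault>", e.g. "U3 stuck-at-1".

U1 stuck-at-1

Fault-free values for test 1 (a=1, b=1, c=1): U1=0, U2=1, U3=1, U4=0, giving Y=0. Observed 1.
Test 1: faults giving observed 1 are {U1 stuck-at-1, U4 stuck-at-1}.
Test 2 (a=0, b=0, c=0): fault-free U1=1, U2=0, U3=0, U4=0 → 0; observed 0. Eliminates U4 stuck-at-1.
Only U1 stuck-at-1 is consistent with every test.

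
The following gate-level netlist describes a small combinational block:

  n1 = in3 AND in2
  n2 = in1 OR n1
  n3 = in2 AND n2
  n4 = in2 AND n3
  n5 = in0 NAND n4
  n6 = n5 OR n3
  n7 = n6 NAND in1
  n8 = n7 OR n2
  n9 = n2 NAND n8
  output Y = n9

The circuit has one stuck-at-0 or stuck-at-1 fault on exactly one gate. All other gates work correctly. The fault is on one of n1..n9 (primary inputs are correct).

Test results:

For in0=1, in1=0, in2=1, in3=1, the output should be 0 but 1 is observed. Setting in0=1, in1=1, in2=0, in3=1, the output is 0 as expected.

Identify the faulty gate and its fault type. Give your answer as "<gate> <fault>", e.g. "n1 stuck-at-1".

n1 stuck-at-0

Fault-free values for test 1 (in0=1, in1=0, in2=1, in3=1): n1=1, n2=1, n3=1, n4=1, n5=0, n6=1, n7=1, n8=1, n9=0, giving Y=0. Observed 1.
Test 1: faults giving observed 1 are {n1 stuck-at-0, n2 stuck-at-0, n8 stuck-at-0, n9 stuck-at-1}.
Test 2 (in0=1, in1=1, in2=0, in3=1): fault-free n1=0, n2=1, n3=0, n4=0, n5=1, n6=1, n7=0, n8=1, n9=0 → 0; observed 0. Eliminates n2 stuck-at-0, n8 stuck-at-0, n9 stuck-at-1.
Only n1 stuck-at-0 is consistent with every test.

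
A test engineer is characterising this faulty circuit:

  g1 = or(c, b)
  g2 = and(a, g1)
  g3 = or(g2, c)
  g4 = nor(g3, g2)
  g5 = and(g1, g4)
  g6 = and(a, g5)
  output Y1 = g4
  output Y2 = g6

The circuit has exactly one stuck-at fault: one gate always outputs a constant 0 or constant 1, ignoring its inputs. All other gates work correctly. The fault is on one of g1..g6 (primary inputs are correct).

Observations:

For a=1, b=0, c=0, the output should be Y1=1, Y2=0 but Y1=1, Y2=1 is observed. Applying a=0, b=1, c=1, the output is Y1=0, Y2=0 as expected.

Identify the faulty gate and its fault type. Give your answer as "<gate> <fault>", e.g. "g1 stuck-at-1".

Fault-free values for test 1 (a=1, b=0, c=0): g1=0, g2=0, g3=0, g4=1, g5=0, g6=0, giving Y1=1, Y2=0. Observed Y1=1, Y2=1.
Test 1: faults giving observed Y1=1, Y2=1 are {g5 stuck-at-1, g6 stuck-at-1}.
Test 2 (a=0, b=1, c=1): fault-free g1=1, g2=0, g3=1, g4=0, g5=0, g6=0 → Y1=0, Y2=0; observed Y1=0, Y2=0. Eliminates g6 stuck-at-1.
Only g5 stuck-at-1 is consistent with every test.

g5 stuck-at-1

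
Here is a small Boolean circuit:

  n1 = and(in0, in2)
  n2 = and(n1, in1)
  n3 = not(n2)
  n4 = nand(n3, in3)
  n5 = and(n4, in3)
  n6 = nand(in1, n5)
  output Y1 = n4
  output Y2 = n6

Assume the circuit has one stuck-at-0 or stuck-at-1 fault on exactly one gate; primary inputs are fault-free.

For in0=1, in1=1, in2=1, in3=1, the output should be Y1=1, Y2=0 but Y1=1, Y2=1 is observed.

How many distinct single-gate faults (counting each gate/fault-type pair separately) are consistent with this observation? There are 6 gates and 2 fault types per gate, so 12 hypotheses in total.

2

Fault-free: n1=1, n2=1, n3=0, n4=1, n5=1, n6=0 → Y1=1, Y2=0. Observed Y1=1, Y2=1.
  n1 stuck-at-0: output Y1=0, Y2=1 ✗
  n1 stuck-at-1: output Y1=1, Y2=0 ✗
  n2 stuck-at-0: output Y1=0, Y2=1 ✗
  n2 stuck-at-1: output Y1=1, Y2=0 ✗
  n3 stuck-at-0: output Y1=1, Y2=0 ✗
  n3 stuck-at-1: output Y1=0, Y2=1 ✗
  n4 stuck-at-0: output Y1=0, Y2=1 ✗
  n4 stuck-at-1: output Y1=1, Y2=0 ✗
  n5 stuck-at-0: output Y1=1, Y2=1 ✓
  n5 stuck-at-1: output Y1=1, Y2=0 ✗
  n6 stuck-at-0: output Y1=1, Y2=0 ✗
  n6 stuck-at-1: output Y1=1, Y2=1 ✓
Consistent faults: {n5 stuck-at-0, n6 stuck-at-1} — 2 in all.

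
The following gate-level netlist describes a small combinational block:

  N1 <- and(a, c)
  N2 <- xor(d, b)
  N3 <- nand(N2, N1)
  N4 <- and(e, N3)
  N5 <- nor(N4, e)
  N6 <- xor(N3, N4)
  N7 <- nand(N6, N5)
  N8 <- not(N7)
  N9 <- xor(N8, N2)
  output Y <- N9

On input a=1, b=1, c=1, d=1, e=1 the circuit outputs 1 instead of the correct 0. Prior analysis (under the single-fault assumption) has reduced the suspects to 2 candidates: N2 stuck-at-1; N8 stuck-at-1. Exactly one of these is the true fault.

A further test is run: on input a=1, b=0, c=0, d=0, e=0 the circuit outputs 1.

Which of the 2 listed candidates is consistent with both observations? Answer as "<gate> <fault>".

N8 stuck-at-1

Evaluate each candidate on input a=1, b=0, c=0, d=0, e=0:
  N2 stuck-at-1: N1=0, N2=1 [stuck-at-1], N3=1, N4=0, N5=1, N6=1, N7=0, N8=1, N9=0 → 0 — eliminated
  N8 stuck-at-1: N1=0, N2=0, N3=1, N4=0, N5=1, N6=1, N7=0, N8=1 [stuck-at-1], N9=1 → 1 — matches
Only N8 stuck-at-1 reproduces the observed 1.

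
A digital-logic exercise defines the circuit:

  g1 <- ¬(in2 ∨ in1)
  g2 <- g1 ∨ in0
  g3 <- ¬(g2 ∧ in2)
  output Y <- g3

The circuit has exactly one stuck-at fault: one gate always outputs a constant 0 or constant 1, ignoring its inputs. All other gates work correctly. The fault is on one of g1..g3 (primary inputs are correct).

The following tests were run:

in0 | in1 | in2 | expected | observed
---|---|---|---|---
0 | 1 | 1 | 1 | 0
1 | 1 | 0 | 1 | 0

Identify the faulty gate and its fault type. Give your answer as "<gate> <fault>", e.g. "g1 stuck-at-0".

Fault-free values for test 1 (in0=0, in1=1, in2=1): g1=0, g2=0, g3=1, giving Y=1. Observed 0.
Test 1: faults giving observed 0 are {g1 stuck-at-1, g2 stuck-at-1, g3 stuck-at-0}.
Test 2 (in0=1, in1=1, in2=0): fault-free g1=0, g2=1, g3=1 → 1; observed 0. Eliminates g1 stuck-at-1, g2 stuck-at-1.
Only g3 stuck-at-0 is consistent with every test.

g3 stuck-at-0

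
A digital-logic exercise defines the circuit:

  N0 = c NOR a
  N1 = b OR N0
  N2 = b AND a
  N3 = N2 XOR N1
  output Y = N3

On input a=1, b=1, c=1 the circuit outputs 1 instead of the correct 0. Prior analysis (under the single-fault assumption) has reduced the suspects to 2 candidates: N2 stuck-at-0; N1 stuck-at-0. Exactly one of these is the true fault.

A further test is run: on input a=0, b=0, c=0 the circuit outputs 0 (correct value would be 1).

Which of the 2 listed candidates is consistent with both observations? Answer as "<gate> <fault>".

Evaluate each candidate on input a=0, b=0, c=0:
  N2 stuck-at-0: N0=1, N1=1, N2=0 [stuck-at-0], N3=1 → 1 — eliminated
  N1 stuck-at-0: N0=1, N1=0 [stuck-at-0], N2=0, N3=0 → 0 — matches
Only N1 stuck-at-0 reproduces the observed 0.

N1 stuck-at-0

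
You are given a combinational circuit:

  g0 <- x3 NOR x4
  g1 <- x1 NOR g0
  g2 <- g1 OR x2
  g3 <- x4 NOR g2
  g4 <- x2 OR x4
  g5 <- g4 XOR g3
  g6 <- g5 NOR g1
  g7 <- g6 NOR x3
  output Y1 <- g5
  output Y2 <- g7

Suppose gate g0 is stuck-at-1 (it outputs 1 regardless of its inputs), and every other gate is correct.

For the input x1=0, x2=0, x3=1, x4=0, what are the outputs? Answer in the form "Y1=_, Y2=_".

Y1=1, Y2=0

Propagate with g0 forced: g0=1 [stuck-at-1], g1=0, g2=0, g3=1, g4=0, g5=1, g6=0, g7=0.
So the outputs are Y1=1, Y2=0. (Without the fault they would be Y1=0, Y2=0.)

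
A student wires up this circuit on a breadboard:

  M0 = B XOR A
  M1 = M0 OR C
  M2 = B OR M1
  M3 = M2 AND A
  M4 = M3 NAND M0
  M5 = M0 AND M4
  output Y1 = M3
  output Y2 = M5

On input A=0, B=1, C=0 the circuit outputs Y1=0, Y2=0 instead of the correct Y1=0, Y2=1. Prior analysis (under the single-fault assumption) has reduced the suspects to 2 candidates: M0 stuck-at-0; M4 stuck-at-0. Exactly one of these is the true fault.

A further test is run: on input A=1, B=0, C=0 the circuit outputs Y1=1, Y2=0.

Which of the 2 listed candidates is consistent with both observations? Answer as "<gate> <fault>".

M4 stuck-at-0

Evaluate each candidate on input A=1, B=0, C=0:
  M0 stuck-at-0: M0=0 [stuck-at-0], M1=0, M2=0, M3=0, M4=1, M5=0 → Y1=0, Y2=0 — eliminated
  M4 stuck-at-0: M0=1, M1=1, M2=1, M3=1, M4=0 [stuck-at-0], M5=0 → Y1=1, Y2=0 — matches
Only M4 stuck-at-0 reproduces the observed Y1=1, Y2=0.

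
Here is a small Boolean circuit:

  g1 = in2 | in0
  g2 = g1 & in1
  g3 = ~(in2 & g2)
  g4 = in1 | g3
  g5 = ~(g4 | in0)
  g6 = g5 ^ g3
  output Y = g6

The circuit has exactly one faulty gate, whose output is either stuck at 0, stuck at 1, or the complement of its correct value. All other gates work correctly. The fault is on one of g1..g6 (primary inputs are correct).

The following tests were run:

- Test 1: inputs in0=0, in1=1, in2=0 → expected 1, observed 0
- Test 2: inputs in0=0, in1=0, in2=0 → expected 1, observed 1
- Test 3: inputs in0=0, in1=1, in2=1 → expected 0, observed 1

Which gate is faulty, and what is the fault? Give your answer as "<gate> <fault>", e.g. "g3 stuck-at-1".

g3 inverted output

Fault-free values for test 1 (in0=0, in1=1, in2=0): g1=0, g2=0, g3=1, g4=1, g5=0, g6=1, giving Y=1. Observed 0.
Test 1: faults giving observed 0 are {g3 stuck-at-0, g3 inverted output, g4 stuck-at-0, g4 inverted output, g5 stuck-at-1, g5 inverted output, g6 stuck-at-0, g6 inverted output}.
Test 2 (in0=0, in1=0, in2=0): fault-free g1=0, g2=0, g3=1, g4=1, g5=0, g6=1 → 1; observed 1. Eliminates g4 stuck-at-0, g4 inverted output, g5 stuck-at-1, g5 inverted output, g6 stuck-at-0, g6 inverted output.
Test 3 (in0=0, in1=1, in2=1): fault-free g1=1, g2=1, g3=0, g4=1, g5=0, g6=0 → 0; observed 1. Eliminates g3 stuck-at-0.
Only g3 inverted output is consistent with every test.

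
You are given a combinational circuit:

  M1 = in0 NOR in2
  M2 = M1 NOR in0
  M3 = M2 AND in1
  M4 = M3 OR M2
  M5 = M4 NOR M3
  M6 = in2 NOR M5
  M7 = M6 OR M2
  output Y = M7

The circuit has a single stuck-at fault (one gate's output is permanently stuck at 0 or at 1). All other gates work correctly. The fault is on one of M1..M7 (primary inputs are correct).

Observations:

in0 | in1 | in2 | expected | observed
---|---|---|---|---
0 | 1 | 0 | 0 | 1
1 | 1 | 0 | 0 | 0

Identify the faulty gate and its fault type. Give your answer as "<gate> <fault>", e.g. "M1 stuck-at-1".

M1 stuck-at-0

Fault-free values for test 1 (in0=0, in1=1, in2=0): M1=1, M2=0, M3=0, M4=0, M5=1, M6=0, M7=0, giving Y=0. Observed 1.
Test 1: faults giving observed 1 are {M1 stuck-at-0, M2 stuck-at-1, M3 stuck-at-1, M4 stuck-at-1, M5 stuck-at-0, M6 stuck-at-1, M7 stuck-at-1}.
Test 2 (in0=1, in1=1, in2=0): fault-free M1=0, M2=0, M3=0, M4=0, M5=1, M6=0, M7=0 → 0; observed 0. Eliminates M2 stuck-at-1, M3 stuck-at-1, M4 stuck-at-1, M5 stuck-at-0, M6 stuck-at-1, M7 stuck-at-1.
Only M1 stuck-at-0 is consistent with every test.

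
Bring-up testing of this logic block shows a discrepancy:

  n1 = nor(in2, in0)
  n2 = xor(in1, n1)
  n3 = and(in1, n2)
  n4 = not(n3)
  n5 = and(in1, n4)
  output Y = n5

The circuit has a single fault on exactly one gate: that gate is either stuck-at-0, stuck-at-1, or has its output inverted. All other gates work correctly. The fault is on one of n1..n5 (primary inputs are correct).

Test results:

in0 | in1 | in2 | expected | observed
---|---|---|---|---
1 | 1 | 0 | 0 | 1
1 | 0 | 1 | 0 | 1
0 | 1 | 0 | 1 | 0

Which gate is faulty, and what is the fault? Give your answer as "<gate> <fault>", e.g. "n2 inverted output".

n5 inverted output

Fault-free values for test 1 (in0=1, in1=1, in2=0): n1=0, n2=1, n3=1, n4=0, n5=0, giving Y=0. Observed 1.
Test 1: faults giving observed 1 are {n1 stuck-at-1, n1 inverted output, n2 stuck-at-0, n2 inverted output, n3 stuck-at-0, n3 inverted output, n4 stuck-at-1, n4 inverted output, n5 stuck-at-1, n5 inverted output}.
Test 2 (in0=1, in1=0, in2=1): fault-free n1=0, n2=0, n3=0, n4=1, n5=0 → 0; observed 1. Eliminates n1 stuck-at-1, n1 inverted output, n2 stuck-at-0, n2 inverted output, n3 stuck-at-0, n3 inverted output, n4 stuck-at-1, n4 inverted output.
Test 3 (in0=0, in1=1, in2=0): fault-free n1=1, n2=0, n3=0, n4=1, n5=1 → 1; observed 0. Eliminates n5 stuck-at-1.
Only n5 inverted output is consistent with every test.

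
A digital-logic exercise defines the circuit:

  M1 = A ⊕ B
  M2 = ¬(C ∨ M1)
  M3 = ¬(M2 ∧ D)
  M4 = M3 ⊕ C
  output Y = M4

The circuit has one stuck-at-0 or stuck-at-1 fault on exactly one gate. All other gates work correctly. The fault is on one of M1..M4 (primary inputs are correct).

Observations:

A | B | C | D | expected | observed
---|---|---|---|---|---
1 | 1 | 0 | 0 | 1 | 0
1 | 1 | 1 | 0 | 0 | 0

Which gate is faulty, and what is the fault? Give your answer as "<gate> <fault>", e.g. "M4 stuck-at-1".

M4 stuck-at-0

Fault-free values for test 1 (A=1, B=1, C=0, D=0): M1=0, M2=1, M3=1, M4=1, giving Y=1. Observed 0.
Test 1: faults giving observed 0 are {M3 stuck-at-0, M4 stuck-at-0}.
Test 2 (A=1, B=1, C=1, D=0): fault-free M1=0, M2=0, M3=1, M4=0 → 0; observed 0. Eliminates M3 stuck-at-0.
Only M4 stuck-at-0 is consistent with every test.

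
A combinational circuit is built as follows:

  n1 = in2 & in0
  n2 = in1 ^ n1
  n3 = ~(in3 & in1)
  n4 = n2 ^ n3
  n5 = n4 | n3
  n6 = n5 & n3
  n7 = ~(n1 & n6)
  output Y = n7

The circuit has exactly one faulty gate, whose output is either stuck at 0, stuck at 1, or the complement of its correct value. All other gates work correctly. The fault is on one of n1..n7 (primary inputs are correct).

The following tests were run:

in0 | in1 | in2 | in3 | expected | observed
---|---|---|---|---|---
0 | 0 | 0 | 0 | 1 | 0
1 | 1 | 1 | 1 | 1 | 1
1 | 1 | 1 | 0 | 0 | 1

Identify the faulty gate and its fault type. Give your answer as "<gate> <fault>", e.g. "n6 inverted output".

n1 inverted output

Fault-free values for test 1 (in0=0, in1=0, in2=0, in3=0): n1=0, n2=0, n3=1, n4=1, n5=1, n6=1, n7=1, giving Y=1. Observed 0.
Test 1: faults giving observed 0 are {n1 stuck-at-1, n1 inverted output, n7 stuck-at-0, n7 inverted output}.
Test 2 (in0=1, in1=1, in2=1, in3=1): fault-free n1=1, n2=0, n3=0, n4=0, n5=0, n6=0, n7=1 → 1; observed 1. Eliminates n7 stuck-at-0, n7 inverted output.
Test 3 (in0=1, in1=1, in2=1, in3=0): fault-free n1=1, n2=0, n3=1, n4=1, n5=1, n6=1, n7=0 → 0; observed 1. Eliminates n1 stuck-at-1.
Only n1 inverted output is consistent with every test.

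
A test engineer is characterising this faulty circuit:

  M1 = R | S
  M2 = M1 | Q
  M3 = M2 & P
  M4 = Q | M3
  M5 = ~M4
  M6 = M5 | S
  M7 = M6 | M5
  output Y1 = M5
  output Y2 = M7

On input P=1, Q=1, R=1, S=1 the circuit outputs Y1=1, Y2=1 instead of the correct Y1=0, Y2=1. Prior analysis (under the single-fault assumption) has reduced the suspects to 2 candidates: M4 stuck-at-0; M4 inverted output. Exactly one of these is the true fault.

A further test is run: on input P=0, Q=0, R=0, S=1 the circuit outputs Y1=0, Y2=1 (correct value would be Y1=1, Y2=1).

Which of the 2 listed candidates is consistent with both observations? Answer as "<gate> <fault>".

M4 inverted output

Evaluate each candidate on input P=0, Q=0, R=0, S=1:
  M4 stuck-at-0: M1=1, M2=1, M3=0, M4=0 [stuck-at-0], M5=1, M6=1, M7=1 → Y1=1, Y2=1 — eliminated
  M4 inverted output: M1=1, M2=1, M3=0, M4=1 [inverted output], M5=0, M6=1, M7=1 → Y1=0, Y2=1 — matches
Only M4 inverted output reproduces the observed Y1=0, Y2=1.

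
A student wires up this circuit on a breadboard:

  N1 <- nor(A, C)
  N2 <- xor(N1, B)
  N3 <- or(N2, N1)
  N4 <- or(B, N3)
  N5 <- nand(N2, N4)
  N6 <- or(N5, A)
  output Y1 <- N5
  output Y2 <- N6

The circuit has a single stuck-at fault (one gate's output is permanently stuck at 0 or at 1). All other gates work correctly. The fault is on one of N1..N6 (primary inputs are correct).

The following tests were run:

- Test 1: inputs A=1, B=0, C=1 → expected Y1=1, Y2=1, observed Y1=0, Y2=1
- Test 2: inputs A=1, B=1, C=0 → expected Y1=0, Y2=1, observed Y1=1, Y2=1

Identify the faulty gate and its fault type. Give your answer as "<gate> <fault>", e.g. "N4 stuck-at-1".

Fault-free values for test 1 (A=1, B=0, C=1): N1=0, N2=0, N3=0, N4=0, N5=1, N6=1, giving Y1=1, Y2=1. Observed Y1=0, Y2=1.
Test 1: faults giving observed Y1=0, Y2=1 are {N1 stuck-at-1, N2 stuck-at-1, N5 stuck-at-0}.
Test 2 (A=1, B=1, C=0): fault-free N1=0, N2=1, N3=1, N4=1, N5=0, N6=1 → Y1=0, Y2=1; observed Y1=1, Y2=1. Eliminates N2 stuck-at-1, N5 stuck-at-0.
Only N1 stuck-at-1 is consistent with every test.

N1 stuck-at-1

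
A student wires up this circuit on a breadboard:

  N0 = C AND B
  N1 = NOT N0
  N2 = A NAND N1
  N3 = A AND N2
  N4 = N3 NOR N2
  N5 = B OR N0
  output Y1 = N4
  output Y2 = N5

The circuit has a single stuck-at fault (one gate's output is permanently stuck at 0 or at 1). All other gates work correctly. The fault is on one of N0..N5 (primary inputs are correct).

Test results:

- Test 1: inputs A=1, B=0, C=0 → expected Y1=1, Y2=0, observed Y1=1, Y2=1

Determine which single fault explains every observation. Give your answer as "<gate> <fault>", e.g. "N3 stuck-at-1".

N5 stuck-at-1

Fault-free values for test 1 (A=1, B=0, C=0): N0=0, N1=1, N2=0, N3=0, N4=1, N5=0, giving Y1=1, Y2=0. Observed Y1=1, Y2=1.
Test 1: faults giving observed Y1=1, Y2=1 are {N5 stuck-at-1}.
Only N5 stuck-at-1 is consistent with every test.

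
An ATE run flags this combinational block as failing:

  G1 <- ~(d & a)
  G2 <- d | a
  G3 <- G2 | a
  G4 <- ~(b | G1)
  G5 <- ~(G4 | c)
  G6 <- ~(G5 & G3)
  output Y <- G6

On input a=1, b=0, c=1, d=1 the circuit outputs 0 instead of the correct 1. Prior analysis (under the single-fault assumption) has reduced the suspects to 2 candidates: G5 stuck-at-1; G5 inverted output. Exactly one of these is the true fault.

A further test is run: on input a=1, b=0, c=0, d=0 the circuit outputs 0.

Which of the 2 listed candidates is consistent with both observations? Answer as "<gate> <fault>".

Evaluate each candidate on input a=1, b=0, c=0, d=0:
  G5 stuck-at-1: G1=1, G2=1, G3=1, G4=0, G5=1 [stuck-at-1], G6=0 → 0 — matches
  G5 inverted output: G1=1, G2=1, G3=1, G4=0, G5=0 [inverted output], G6=1 → 1 — eliminated
Only G5 stuck-at-1 reproduces the observed 0.

G5 stuck-at-1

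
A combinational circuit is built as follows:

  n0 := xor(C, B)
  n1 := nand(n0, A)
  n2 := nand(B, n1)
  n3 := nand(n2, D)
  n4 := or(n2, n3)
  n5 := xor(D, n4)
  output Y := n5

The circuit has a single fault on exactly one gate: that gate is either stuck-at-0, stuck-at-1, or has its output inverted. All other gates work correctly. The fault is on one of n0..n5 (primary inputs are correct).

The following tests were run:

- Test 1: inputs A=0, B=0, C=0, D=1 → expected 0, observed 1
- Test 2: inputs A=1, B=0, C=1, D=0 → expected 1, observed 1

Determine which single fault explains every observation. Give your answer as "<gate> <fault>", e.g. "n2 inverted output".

Fault-free values for test 1 (A=0, B=0, C=0, D=1): n0=0, n1=1, n2=1, n3=0, n4=1, n5=0, giving Y=0. Observed 1.
Test 1: faults giving observed 1 are {n4 stuck-at-0, n4 inverted output, n5 stuck-at-1, n5 inverted output}.
Test 2 (A=1, B=0, C=1, D=0): fault-free n0=1, n1=0, n2=1, n3=1, n4=1, n5=1 → 1; observed 1. Eliminates n4 stuck-at-0, n4 inverted output, n5 inverted output.
Only n5 stuck-at-1 is consistent with every test.

n5 stuck-at-1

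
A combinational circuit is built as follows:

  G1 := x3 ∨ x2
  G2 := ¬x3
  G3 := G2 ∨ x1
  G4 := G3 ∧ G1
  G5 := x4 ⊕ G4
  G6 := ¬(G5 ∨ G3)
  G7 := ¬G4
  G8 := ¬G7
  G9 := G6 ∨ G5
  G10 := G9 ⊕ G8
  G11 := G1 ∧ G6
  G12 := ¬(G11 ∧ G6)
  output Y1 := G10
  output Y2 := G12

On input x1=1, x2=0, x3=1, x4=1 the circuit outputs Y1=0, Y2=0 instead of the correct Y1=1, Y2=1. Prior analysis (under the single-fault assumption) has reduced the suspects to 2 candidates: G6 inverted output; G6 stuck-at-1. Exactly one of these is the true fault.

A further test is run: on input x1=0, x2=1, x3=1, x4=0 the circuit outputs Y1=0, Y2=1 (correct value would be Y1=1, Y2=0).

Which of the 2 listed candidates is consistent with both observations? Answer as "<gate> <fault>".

G6 inverted output

Evaluate each candidate on input x1=0, x2=1, x3=1, x4=0:
  G6 inverted output: G1=1, G2=0, G3=0, G4=0, G5=0, G6=0 [inverted output], G7=1, G8=0, G9=0, G10=0, G11=0, G12=1 → Y1=0, Y2=1 — matches
  G6 stuck-at-1: G1=1, G2=0, G3=0, G4=0, G5=0, G6=1 [stuck-at-1], G7=1, G8=0, G9=1, G10=1, G11=1, G12=0 → Y1=1, Y2=0 — eliminated
Only G6 inverted output reproduces the observed Y1=0, Y2=1.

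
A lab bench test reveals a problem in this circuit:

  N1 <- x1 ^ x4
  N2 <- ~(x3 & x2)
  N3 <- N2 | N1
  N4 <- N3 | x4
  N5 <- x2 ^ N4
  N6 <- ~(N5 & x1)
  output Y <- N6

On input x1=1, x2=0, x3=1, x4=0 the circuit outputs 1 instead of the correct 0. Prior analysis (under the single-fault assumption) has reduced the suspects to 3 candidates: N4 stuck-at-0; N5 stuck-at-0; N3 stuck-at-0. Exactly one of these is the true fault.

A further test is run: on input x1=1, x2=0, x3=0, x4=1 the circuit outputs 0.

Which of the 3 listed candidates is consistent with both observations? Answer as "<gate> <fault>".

N3 stuck-at-0

Evaluate each candidate on input x1=1, x2=0, x3=0, x4=1:
  N4 stuck-at-0: N1=0, N2=1, N3=1, N4=0 [stuck-at-0], N5=0, N6=1 → 1 — eliminated
  N5 stuck-at-0: N1=0, N2=1, N3=1, N4=1, N5=0 [stuck-at-0], N6=1 → 1 — eliminated
  N3 stuck-at-0: N1=0, N2=1, N3=0 [stuck-at-0], N4=1, N5=1, N6=0 → 0 — matches
Only N3 stuck-at-0 reproduces the observed 0.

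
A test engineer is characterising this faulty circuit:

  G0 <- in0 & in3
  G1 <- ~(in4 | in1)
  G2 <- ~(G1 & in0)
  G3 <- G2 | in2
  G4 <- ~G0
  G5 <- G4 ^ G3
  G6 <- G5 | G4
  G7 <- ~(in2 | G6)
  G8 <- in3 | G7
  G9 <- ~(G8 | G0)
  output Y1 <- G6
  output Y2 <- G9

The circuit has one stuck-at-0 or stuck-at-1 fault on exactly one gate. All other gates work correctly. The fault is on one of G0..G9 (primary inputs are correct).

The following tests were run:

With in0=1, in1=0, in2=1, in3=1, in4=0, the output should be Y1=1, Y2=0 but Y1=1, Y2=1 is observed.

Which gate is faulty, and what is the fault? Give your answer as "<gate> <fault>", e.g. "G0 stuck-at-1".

G9 stuck-at-1

Fault-free values for test 1 (in0=1, in1=0, in2=1, in3=1, in4=0): G0=1, G1=1, G2=0, G3=1, G4=0, G5=1, G6=1, G7=0, G8=1, G9=0, giving Y1=1, Y2=0. Observed Y1=1, Y2=1.
Test 1: faults giving observed Y1=1, Y2=1 are {G9 stuck-at-1}.
Only G9 stuck-at-1 is consistent with every test.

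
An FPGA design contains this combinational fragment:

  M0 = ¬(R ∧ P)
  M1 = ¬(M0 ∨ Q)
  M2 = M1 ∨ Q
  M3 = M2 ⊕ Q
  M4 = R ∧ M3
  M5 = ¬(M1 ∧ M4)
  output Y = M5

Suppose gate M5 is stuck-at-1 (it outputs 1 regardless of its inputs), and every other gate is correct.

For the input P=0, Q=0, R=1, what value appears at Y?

1

Propagate with M5 forced: M0=1, M1=0, M2=0, M3=0, M4=0, M5=1 [stuck-at-1].
So Y = 1. (Same as the fault-free value — the fault is masked on this input.)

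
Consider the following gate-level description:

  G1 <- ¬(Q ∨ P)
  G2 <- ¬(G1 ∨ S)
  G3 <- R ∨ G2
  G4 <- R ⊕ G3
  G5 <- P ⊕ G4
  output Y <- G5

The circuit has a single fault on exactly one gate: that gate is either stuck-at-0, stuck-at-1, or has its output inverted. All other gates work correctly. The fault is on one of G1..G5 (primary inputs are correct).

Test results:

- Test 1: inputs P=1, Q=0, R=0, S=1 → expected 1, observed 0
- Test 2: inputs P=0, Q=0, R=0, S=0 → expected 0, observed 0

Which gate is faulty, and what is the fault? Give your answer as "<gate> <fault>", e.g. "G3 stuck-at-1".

G5 stuck-at-0

Fault-free values for test 1 (P=1, Q=0, R=0, S=1): G1=0, G2=0, G3=0, G4=0, G5=1, giving Y=1. Observed 0.
Test 1: faults giving observed 0 are {G2 stuck-at-1, G2 inverted output, G3 stuck-at-1, G3 inverted output, G4 stuck-at-1, G4 inverted output, G5 stuck-at-0, G5 inverted output}.
Test 2 (P=0, Q=0, R=0, S=0): fault-free G1=1, G2=0, G3=0, G4=0, G5=0 → 0; observed 0. Eliminates G2 stuck-at-1, G2 inverted output, G3 stuck-at-1, G3 inverted output, G4 stuck-at-1, G4 inverted output, G5 inverted output.
Only G5 stuck-at-0 is consistent with every test.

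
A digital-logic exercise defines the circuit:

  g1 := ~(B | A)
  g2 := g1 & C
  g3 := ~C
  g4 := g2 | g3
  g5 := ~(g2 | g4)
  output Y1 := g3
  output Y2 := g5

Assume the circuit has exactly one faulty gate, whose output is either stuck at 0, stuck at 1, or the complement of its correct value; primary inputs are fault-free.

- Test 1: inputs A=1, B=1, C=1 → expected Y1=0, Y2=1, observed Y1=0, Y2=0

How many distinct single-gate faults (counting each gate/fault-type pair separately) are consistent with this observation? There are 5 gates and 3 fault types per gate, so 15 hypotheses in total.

8

Fault-free: g1=0, g2=0, g3=0, g4=0, g5=1 → Y1=0, Y2=1. Observed Y1=0, Y2=0.
  g1: stuck-at-1, inverted output ✓; others ✗
  g2: stuck-at-1, inverted output ✓; others ✗
  g3: none of the 3 fault types match ✗
  g4: stuck-at-1, inverted output ✓; others ✗
  g5: stuck-at-0, inverted output ✓; others ✗
Consistent faults: {g1 stuck-at-1, g1 inverted output, g2 stuck-at-1, g2 inverted output, g4 stuck-at-1, g4 inverted output, g5 stuck-at-0, g5 inverted output} — 8 in all.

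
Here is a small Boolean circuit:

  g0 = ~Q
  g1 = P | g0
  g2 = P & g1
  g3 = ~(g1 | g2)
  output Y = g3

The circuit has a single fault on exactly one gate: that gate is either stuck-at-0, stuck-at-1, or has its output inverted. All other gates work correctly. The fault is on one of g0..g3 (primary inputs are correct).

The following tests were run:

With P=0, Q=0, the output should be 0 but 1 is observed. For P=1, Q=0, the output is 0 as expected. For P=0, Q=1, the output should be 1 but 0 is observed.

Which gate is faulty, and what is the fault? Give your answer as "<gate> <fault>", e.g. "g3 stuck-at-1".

Fault-free values for test 1 (P=0, Q=0): g0=1, g1=1, g2=0, g3=0, giving Y=0. Observed 1.
Test 1: faults giving observed 1 are {g0 stuck-at-0, g0 inverted output, g1 stuck-at-0, g1 inverted output, g3 stuck-at-1, g3 inverted output}.
Test 2 (P=1, Q=0): fault-free g0=1, g1=1, g2=1, g3=0 → 0; observed 0. Eliminates g1 stuck-at-0, g1 inverted output, g3 stuck-at-1, g3 inverted output.
Test 3 (P=0, Q=1): fault-free g0=0, g1=0, g2=0, g3=1 → 1; observed 0. Eliminates g0 stuck-at-0.
Only g0 inverted output is consistent with every test.

g0 inverted output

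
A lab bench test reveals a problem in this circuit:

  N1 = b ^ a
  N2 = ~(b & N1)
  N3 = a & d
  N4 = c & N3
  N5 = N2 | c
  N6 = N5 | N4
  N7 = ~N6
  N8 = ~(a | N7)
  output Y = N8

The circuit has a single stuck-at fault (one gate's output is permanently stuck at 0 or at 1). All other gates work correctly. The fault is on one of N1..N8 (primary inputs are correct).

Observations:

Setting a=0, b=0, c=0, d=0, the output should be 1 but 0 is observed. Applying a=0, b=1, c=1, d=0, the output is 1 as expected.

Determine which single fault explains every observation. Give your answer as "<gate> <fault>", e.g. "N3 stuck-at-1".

Fault-free values for test 1 (a=0, b=0, c=0, d=0): N1=0, N2=1, N3=0, N4=0, N5=1, N6=1, N7=0, N8=1, giving Y=1. Observed 0.
Test 1: faults giving observed 0 are {N2 stuck-at-0, N5 stuck-at-0, N6 stuck-at-0, N7 stuck-at-1, N8 stuck-at-0}.
Test 2 (a=0, b=1, c=1, d=0): fault-free N1=1, N2=0, N3=0, N4=0, N5=1, N6=1, N7=0, N8=1 → 1; observed 1. Eliminates N5 stuck-at-0, N6 stuck-at-0, N7 stuck-at-1, N8 stuck-at-0.
Only N2 stuck-at-0 is consistent with every test.

N2 stuck-at-0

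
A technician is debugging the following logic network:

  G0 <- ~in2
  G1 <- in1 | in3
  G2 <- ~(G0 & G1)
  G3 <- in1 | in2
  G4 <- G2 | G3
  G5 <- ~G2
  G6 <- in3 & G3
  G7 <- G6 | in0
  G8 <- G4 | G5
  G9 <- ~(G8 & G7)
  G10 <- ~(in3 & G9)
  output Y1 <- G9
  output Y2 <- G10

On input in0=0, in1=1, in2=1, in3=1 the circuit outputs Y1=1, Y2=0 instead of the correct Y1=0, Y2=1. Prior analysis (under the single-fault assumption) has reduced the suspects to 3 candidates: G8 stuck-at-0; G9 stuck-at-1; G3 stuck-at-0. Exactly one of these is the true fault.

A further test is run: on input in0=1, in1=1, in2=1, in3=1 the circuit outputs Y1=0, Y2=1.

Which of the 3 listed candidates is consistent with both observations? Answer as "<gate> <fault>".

Evaluate each candidate on input in0=1, in1=1, in2=1, in3=1:
  G8 stuck-at-0: G0=0, G1=1, G2=1, G3=1, G4=1, G5=0, G6=1, G7=1, G8=0 [stuck-at-0], G9=1, G10=0 → Y1=1, Y2=0 — eliminated
  G9 stuck-at-1: G0=0, G1=1, G2=1, G3=1, G4=1, G5=0, G6=1, G7=1, G8=1, G9=1 [stuck-at-1], G10=0 → Y1=1, Y2=0 — eliminated
  G3 stuck-at-0: G0=0, G1=1, G2=1, G3=0 [stuck-at-0], G4=1, G5=0, G6=0, G7=1, G8=1, G9=0, G10=1 → Y1=0, Y2=1 — matches
Only G3 stuck-at-0 reproduces the observed Y1=0, Y2=1.

G3 stuck-at-0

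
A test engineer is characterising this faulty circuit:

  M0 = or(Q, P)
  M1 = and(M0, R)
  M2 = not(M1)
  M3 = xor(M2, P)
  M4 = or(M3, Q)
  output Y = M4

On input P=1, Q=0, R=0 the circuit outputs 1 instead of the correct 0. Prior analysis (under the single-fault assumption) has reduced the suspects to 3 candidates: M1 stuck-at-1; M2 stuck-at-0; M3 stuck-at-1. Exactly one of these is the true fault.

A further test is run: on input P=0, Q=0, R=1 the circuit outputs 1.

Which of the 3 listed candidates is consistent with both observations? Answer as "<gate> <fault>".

Evaluate each candidate on input P=0, Q=0, R=1:
  M1 stuck-at-1: M0=0, M1=1 [stuck-at-1], M2=0, M3=0, M4=0 → 0 — eliminated
  M2 stuck-at-0: M0=0, M1=0, M2=0 [stuck-at-0], M3=0, M4=0 → 0 — eliminated
  M3 stuck-at-1: M0=0, M1=0, M2=1, M3=1 [stuck-at-1], M4=1 → 1 — matches
Only M3 stuck-at-1 reproduces the observed 1.

M3 stuck-at-1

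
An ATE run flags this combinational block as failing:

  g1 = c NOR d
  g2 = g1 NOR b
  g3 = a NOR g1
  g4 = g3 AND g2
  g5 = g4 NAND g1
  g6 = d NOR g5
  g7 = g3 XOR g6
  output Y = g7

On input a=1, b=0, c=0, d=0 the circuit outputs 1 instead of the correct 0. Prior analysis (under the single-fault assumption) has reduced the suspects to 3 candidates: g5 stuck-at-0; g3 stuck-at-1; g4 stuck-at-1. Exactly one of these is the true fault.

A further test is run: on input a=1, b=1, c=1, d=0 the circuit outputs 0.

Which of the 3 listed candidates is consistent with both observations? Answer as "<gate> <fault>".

g4 stuck-at-1

Evaluate each candidate on input a=1, b=1, c=1, d=0:
  g5 stuck-at-0: g1=0, g2=0, g3=0, g4=0, g5=0 [stuck-at-0], g6=1, g7=1 → 1 — eliminated
  g3 stuck-at-1: g1=0, g2=0, g3=1 [stuck-at-1], g4=0, g5=1, g6=0, g7=1 → 1 — eliminated
  g4 stuck-at-1: g1=0, g2=0, g3=0, g4=1 [stuck-at-1], g5=1, g6=0, g7=0 → 0 — matches
Only g4 stuck-at-1 reproduces the observed 0.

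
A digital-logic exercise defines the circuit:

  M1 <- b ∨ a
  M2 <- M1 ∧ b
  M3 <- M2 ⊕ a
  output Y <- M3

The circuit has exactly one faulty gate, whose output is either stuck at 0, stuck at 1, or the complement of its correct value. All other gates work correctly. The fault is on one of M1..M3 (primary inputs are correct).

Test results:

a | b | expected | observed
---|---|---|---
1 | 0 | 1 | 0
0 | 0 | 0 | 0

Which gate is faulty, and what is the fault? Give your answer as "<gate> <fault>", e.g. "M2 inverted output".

M3 stuck-at-0

Fault-free values for test 1 (a=1, b=0): M1=1, M2=0, M3=1, giving Y=1. Observed 0.
Test 1: faults giving observed 0 are {M2 stuck-at-1, M2 inverted output, M3 stuck-at-0, M3 inverted output}.
Test 2 (a=0, b=0): fault-free M1=0, M2=0, M3=0 → 0; observed 0. Eliminates M2 stuck-at-1, M2 inverted output, M3 inverted output.
Only M3 stuck-at-0 is consistent with every test.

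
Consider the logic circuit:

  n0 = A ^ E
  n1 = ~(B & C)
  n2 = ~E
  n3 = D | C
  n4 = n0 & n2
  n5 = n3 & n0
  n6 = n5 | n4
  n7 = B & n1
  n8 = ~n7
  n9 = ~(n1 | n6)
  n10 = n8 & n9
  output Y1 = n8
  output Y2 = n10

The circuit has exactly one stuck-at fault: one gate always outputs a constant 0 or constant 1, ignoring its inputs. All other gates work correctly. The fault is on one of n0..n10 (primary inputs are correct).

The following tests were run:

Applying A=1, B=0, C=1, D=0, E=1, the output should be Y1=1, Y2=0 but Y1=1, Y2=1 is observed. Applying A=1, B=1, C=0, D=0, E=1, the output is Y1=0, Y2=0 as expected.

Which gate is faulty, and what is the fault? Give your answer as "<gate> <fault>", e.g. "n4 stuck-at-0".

n9 stuck-at-1

Fault-free values for test 1 (A=1, B=0, C=1, D=0, E=1): n0=0, n1=1, n2=0, n3=1, n4=0, n5=0, n6=0, n7=0, n8=1, n9=0, n10=0, giving Y1=1, Y2=0. Observed Y1=1, Y2=1.
Test 1: faults giving observed Y1=1, Y2=1 are {n1 stuck-at-0, n9 stuck-at-1, n10 stuck-at-1}.
Test 2 (A=1, B=1, C=0, D=0, E=1): fault-free n0=0, n1=1, n2=0, n3=0, n4=0, n5=0, n6=0, n7=1, n8=0, n9=0, n10=0 → Y1=0, Y2=0; observed Y1=0, Y2=0. Eliminates n1 stuck-at-0, n10 stuck-at-1.
Only n9 stuck-at-1 is consistent with every test.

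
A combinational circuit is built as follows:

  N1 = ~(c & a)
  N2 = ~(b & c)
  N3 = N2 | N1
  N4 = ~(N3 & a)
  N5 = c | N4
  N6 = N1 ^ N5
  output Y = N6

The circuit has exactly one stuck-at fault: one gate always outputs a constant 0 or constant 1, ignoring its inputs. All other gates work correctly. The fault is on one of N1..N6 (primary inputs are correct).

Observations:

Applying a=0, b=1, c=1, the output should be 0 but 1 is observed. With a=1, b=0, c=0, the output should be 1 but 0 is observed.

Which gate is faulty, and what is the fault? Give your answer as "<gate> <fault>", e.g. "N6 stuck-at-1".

N1 stuck-at-0

Fault-free values for test 1 (a=0, b=1, c=1): N1=1, N2=0, N3=1, N4=1, N5=1, N6=0, giving Y=0. Observed 1.
Test 1: faults giving observed 1 are {N1 stuck-at-0, N5 stuck-at-0, N6 stuck-at-1}.
Test 2 (a=1, b=0, c=0): fault-free N1=1, N2=1, N3=1, N4=0, N5=0, N6=1 → 1; observed 0. Eliminates N5 stuck-at-0, N6 stuck-at-1.
Only N1 stuck-at-0 is consistent with every test.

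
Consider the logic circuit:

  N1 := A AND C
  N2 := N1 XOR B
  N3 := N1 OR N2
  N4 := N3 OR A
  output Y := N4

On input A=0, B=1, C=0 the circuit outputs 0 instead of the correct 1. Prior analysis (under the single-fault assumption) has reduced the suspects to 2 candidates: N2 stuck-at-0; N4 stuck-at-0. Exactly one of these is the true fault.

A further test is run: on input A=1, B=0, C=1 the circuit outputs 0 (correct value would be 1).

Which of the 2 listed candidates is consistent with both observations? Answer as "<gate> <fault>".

N4 stuck-at-0

Evaluate each candidate on input A=1, B=0, C=1:
  N2 stuck-at-0: N1=1, N2=0 [stuck-at-0], N3=1, N4=1 → 1 — eliminated
  N4 stuck-at-0: N1=1, N2=1, N3=1, N4=0 [stuck-at-0] → 0 — matches
Only N4 stuck-at-0 reproduces the observed 0.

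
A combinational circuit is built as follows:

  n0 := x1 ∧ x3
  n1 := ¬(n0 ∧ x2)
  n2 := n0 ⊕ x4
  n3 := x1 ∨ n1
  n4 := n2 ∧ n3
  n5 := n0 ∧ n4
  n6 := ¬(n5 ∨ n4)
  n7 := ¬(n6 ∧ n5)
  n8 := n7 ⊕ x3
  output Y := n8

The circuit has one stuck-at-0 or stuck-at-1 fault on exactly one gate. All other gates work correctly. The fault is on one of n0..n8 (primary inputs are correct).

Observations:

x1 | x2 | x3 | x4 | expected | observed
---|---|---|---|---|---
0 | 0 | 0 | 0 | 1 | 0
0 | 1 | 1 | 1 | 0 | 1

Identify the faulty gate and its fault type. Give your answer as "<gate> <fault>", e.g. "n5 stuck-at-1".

n7 stuck-at-0

Fault-free values for test 1 (x1=0, x2=0, x3=0, x4=0): n0=0, n1=1, n2=0, n3=1, n4=0, n5=0, n6=1, n7=1, n8=1, giving Y=1. Observed 0.
Test 1: faults giving observed 0 are {n7 stuck-at-0, n8 stuck-at-0}.
Test 2 (x1=0, x2=1, x3=1, x4=1): fault-free n0=0, n1=1, n2=1, n3=1, n4=1, n5=0, n6=0, n7=1, n8=0 → 0; observed 1. Eliminates n8 stuck-at-0.
Only n7 stuck-at-0 is consistent with every test.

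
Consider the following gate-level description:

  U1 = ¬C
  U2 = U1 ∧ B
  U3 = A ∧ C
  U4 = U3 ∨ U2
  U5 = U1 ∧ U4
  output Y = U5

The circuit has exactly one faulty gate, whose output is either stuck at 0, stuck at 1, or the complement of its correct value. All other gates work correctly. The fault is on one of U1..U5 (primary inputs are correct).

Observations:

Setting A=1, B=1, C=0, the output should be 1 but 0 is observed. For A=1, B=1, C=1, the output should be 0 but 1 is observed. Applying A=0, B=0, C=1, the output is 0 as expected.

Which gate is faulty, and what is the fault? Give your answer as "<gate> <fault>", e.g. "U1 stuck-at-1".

U1 inverted output

Fault-free values for test 1 (A=1, B=1, C=0): U1=1, U2=1, U3=0, U4=1, U5=1, giving Y=1. Observed 0.
Test 1: faults giving observed 0 are {U1 stuck-at-0, U1 inverted output, U2 stuck-at-0, U2 inverted output, U4 stuck-at-0, U4 inverted output, U5 stuck-at-0, U5 inverted output}.
Test 2 (A=1, B=1, C=1): fault-free U1=0, U2=0, U3=1, U4=1, U5=0 → 0; observed 1. Eliminates U1 stuck-at-0, U2 stuck-at-0, U2 inverted output, U4 stuck-at-0, U4 inverted output, U5 stuck-at-0.
Test 3 (A=0, B=0, C=1): fault-free U1=0, U2=0, U3=0, U4=0, U5=0 → 0; observed 0. Eliminates U5 inverted output.
Only U1 inverted output is consistent with every test.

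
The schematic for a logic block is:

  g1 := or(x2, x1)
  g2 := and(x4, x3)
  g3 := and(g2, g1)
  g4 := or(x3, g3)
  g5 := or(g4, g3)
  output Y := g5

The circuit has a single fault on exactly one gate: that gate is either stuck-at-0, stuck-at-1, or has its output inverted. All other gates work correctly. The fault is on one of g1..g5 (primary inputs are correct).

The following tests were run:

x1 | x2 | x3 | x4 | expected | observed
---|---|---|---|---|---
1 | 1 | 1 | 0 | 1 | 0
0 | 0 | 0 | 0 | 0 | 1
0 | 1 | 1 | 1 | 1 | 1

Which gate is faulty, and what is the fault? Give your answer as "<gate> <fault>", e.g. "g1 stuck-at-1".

g4 inverted output

Fault-free values for test 1 (x1=1, x2=1, x3=1, x4=0): g1=1, g2=0, g3=0, g4=1, g5=1, giving Y=1. Observed 0.
Test 1: faults giving observed 0 are {g4 stuck-at-0, g4 inverted output, g5 stuck-at-0, g5 inverted output}.
Test 2 (x1=0, x2=0, x3=0, x4=0): fault-free g1=0, g2=0, g3=0, g4=0, g5=0 → 0; observed 1. Eliminates g4 stuck-at-0, g5 stuck-at-0.
Test 3 (x1=0, x2=1, x3=1, x4=1): fault-free g1=1, g2=1, g3=1, g4=1, g5=1 → 1; observed 1. Eliminates g5 inverted output.
Only g4 inverted output is consistent with every test.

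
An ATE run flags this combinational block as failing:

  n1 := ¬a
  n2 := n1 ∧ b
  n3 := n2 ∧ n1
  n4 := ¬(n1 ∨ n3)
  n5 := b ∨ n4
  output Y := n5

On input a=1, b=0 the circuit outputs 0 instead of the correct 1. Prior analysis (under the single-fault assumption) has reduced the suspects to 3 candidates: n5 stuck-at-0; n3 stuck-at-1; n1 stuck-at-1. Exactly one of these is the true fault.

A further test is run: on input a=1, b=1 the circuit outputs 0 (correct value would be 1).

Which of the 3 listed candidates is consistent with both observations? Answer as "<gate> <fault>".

Evaluate each candidate on input a=1, b=1:
  n5 stuck-at-0: n1=0, n2=0, n3=0, n4=1, n5=0 [stuck-at-0] → 0 — matches
  n3 stuck-at-1: n1=0, n2=0, n3=1 [stuck-at-1], n4=0, n5=1 → 1 — eliminated
  n1 stuck-at-1: n1=1 [stuck-at-1], n2=1, n3=1, n4=0, n5=1 → 1 — eliminated
Only n5 stuck-at-0 reproduces the observed 0.

n5 stuck-at-0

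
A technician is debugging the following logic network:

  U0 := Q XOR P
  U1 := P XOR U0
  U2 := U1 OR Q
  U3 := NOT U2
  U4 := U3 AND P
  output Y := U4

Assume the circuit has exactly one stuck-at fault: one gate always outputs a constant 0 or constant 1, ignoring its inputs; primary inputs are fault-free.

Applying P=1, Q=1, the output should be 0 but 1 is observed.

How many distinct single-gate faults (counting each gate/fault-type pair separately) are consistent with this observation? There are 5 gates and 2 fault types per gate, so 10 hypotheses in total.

Fault-free: U0=0, U1=1, U2=1, U3=0, U4=0 → 0. Observed 1.
  U0 stuck-at-0: output 0 ✗
  U0 stuck-at-1: output 0 ✗
  U1 stuck-at-0: output 0 ✗
  U1 stuck-at-1: output 0 ✗
  U2 stuck-at-0: output 1 ✓
  U2 stuck-at-1: output 0 ✗
  U3 stuck-at-0: output 0 ✗
  U3 stuck-at-1: output 1 ✓
  U4 stuck-at-0: output 0 ✗
  U4 stuck-at-1: output 1 ✓
Consistent faults: {U2 stuck-at-0, U3 stuck-at-1, U4 stuck-at-1} — 3 in all.

3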